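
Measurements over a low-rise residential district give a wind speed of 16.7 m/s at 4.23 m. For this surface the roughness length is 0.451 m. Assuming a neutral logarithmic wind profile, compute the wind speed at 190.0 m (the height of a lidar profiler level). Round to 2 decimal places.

Log law: V(z) ∝ ln(z/z₀), so V₂/V₁ = ln(z₂/z₀) / ln(z₁/z₀).
ln(190.0/0.451) = 6.0433, ln(4.23/0.451) = 2.2385
V₂ = 16.7 × 6.0433/2.2385 = 16.7 × 2.6997 = 45.0854 m/s

45.09 m/s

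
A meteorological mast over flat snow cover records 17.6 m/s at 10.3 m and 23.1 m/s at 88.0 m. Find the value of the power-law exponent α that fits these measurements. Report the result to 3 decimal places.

Power law: V₂/V₁ = (z₂/z₁)^α ⇒ α = ln(V₂/V₁) / ln(z₂/z₁)
α = ln(23.1/17.6) / ln(88.0/10.3) = ln(1.3125) / ln(8.5437)
  = 0.27193 / 2.14519 = 0.12676

α ≈ 0.127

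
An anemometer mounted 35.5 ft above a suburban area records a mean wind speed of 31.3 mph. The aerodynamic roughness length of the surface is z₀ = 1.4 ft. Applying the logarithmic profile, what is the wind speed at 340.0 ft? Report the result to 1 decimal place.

Log law: V(z) ∝ ln(z/z₀), so V₂/V₁ = ln(z₂/z₀) / ln(z₁/z₀).
ln(340.0/1.4) = 5.4925, ln(35.5/1.4) = 3.2331
V₂ = 31.3 × 5.4925/3.2331 = 31.3 × 1.6988 = 53.1739 mph

53.2 mph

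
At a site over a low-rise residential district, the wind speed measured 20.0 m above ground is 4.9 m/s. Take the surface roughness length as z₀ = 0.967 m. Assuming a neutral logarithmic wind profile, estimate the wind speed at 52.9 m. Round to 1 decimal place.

6.5 m/s

Log law: V(z) ∝ ln(z/z₀), so V₂/V₁ = ln(z₂/z₀) / ln(z₁/z₀).
ln(52.9/0.967) = 4.0020, ln(20.0/0.967) = 3.0293
V₂ = 4.9 × 4.0020/3.0293 = 4.9 × 1.3211 = 6.4733 m/s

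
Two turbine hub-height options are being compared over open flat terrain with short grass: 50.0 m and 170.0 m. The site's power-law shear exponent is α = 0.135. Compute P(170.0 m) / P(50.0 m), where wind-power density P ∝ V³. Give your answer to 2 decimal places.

1.64

Speed ratio: V_B/V_A = (z_B/z_A)^α = (170.0/50.0)^0.135 = (3.4000)^0.135 = 1.17964
Power-density ratio: P_B/P_A = (V_B/V_A)³ = (1.17964)³ = 1.64153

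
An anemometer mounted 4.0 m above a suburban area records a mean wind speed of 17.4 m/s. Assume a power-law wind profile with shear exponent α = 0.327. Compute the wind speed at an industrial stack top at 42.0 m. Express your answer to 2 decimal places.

37.54 m/s

Power-law profile: V₂ = V₁ · (z₂/z₁)^α
V₂ = 17.4 × (42.0/4.0)^0.327 = 17.4 × (10.5000)^0.327
    = 17.4 × 2.1574 = 37.5386 m/s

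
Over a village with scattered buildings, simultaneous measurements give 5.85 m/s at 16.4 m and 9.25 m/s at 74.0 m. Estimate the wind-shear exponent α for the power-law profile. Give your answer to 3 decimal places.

α ≈ 0.304

Power law: V₂/V₁ = (z₂/z₁)^α ⇒ α = ln(V₂/V₁) / ln(z₂/z₁)
α = ln(9.25/5.85) / ln(74.0/16.4) = ln(1.5812) / ln(4.5122)
  = 0.45818 / 1.50678 = 0.30408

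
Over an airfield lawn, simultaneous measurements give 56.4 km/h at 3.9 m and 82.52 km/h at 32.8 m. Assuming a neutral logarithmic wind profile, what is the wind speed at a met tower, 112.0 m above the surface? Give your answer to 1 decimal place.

97.6 km/h

Log law: V ∝ ln(z/z₀). From the pair, with r = V₁/V₂ = 0.68347,
ln z₀ = (ln z₁ − r·ln z₂)/(1 − r) = (1.3610 − 0.68347×3.4904)/0.31653 = -3.2371 → z₀ = 0.03928 m
V₃ = V₁ · ln(z₃/z₀)/ln(z₁/z₀) = 56.4 × 7.9556/4.5981 = 97.5836 km/h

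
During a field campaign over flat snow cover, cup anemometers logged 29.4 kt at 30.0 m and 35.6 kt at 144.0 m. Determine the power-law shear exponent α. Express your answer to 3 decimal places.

α ≈ 0.122

Power law: V₂/V₁ = (z₂/z₁)^α ⇒ α = ln(V₂/V₁) / ln(z₂/z₁)
α = ln(35.6/29.4) / ln(144.0/30.0) = ln(1.2109) / ln(4.8000)
  = 0.19135 / 1.56862 = 0.12199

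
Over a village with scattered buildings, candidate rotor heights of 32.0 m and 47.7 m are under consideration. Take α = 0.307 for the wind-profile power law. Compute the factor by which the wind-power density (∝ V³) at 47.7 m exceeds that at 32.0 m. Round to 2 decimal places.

1.44

Speed ratio: V_B/V_A = (z_B/z_A)^α = (47.7/32.0)^0.307 = (1.4906)^0.307 = 1.13038
Power-density ratio: P_B/P_A = (V_B/V_A)³ = (1.13038)³ = 1.44435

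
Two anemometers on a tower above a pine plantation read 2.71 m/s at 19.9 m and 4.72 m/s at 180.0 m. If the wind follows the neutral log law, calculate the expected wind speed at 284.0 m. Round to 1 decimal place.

5.1 m/s

Log law: V ∝ ln(z/z₀). From the pair, with r = V₁/V₂ = 0.57415,
ln z₀ = (ln z₁ − r·ln z₂)/(1 − r) = (2.9907 − 0.57415×5.1930)/0.42585 = 0.0215 → z₀ = 1.022 m
V₃ = V₁ · ln(z₃/z₀)/ln(z₁/z₀) = 2.71 × 5.6274/2.9692 = 5.1362 m/s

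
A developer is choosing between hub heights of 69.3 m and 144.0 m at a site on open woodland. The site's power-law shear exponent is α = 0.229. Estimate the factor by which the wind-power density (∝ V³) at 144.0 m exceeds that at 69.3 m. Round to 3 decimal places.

Speed ratio: V_B/V_A = (z_B/z_A)^α = (144.0/69.3)^0.229 = (2.0779)^0.229 = 1.18233
Power-density ratio: P_B/P_A = (V_B/V_A)³ = (1.18233)³ = 1.65277

1.653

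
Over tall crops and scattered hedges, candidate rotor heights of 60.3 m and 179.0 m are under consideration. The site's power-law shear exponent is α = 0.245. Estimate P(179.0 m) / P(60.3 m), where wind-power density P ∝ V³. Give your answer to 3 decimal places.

Speed ratio: V_B/V_A = (z_B/z_A)^α = (179.0/60.3)^0.245 = (2.9685)^0.245 = 1.30548
Power-density ratio: P_B/P_A = (V_B/V_A)³ = (1.30548)³ = 2.22492

2.225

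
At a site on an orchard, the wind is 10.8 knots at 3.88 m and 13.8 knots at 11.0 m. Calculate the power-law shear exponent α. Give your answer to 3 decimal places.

α ≈ 0.235

Power law: V₂/V₁ = (z₂/z₁)^α ⇒ α = ln(V₂/V₁) / ln(z₂/z₁)
α = ln(13.8/10.8) / ln(11.0/3.88) = ln(1.2778) / ln(2.8351)
  = 0.24512 / 1.04206 = 0.23523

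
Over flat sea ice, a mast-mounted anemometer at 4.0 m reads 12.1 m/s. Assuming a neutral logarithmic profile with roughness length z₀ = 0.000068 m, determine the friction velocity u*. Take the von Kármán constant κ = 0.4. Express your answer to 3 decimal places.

u* ≈ 0.441 m/s

Log law: V(z) = (u*/κ) · ln(z/z₀) ⇒ u* = κ · V / ln(z/z₀)
u* = 0.4 × 12.1 / ln(4.0/0.000068) = 0.4 × 12.1 / 10.9823
   = 4.8400 / 10.9823 = 0.4407 m/s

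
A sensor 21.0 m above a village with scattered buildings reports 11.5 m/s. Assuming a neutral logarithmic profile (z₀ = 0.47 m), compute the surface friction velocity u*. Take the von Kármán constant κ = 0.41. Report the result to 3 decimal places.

Log law: V(z) = (u*/κ) · ln(z/z₀) ⇒ u* = κ · V / ln(z/z₀)
u* = 0.41 × 11.5 / ln(21.0/0.47) = 0.41 × 11.5 / 3.7995
   = 4.7150 / 3.7995 = 1.2409 m/s

u* ≈ 1.241 m/s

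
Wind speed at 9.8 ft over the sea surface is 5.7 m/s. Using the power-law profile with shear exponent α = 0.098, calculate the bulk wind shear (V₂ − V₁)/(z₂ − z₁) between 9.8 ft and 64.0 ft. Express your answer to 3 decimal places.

Power law: V₂ = V₁ · (z₂/z₁)^α = 5.7 × (6.5306)^0.098 = 6.8508 m/s
ΔV/Δz = (6.8508 − 5.7)/(64.0 − 9.8) = 1.1508/54.2000 = 0.02123 m/s/ft

0.021 m/s/ft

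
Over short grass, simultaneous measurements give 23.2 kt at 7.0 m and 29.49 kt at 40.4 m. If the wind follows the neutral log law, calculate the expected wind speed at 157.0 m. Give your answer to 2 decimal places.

34.36 kt

Log law: V ∝ ln(z/z₀). From the pair, with r = V₁/V₂ = 0.78671,
ln z₀ = (ln z₁ − r·ln z₂)/(1 − r) = (1.9459 − 0.78671×3.6988)/0.21329 = -4.5195 → z₀ = 0.01089 m
V₃ = V₁ · ln(z₃/z₀)/ln(z₁/z₀) = 23.2 × 9.5758/6.4655 = 34.3608 kt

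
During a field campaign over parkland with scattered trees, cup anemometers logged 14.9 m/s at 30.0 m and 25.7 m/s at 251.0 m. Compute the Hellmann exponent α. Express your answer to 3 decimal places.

Power law: V₂/V₁ = (z₂/z₁)^α ⇒ α = ln(V₂/V₁) / ln(z₂/z₁)
α = ln(25.7/14.9) / ln(251.0/30.0) = ln(1.7248) / ln(8.3667)
  = 0.54513 / 2.12426 = 0.25662

α ≈ 0.257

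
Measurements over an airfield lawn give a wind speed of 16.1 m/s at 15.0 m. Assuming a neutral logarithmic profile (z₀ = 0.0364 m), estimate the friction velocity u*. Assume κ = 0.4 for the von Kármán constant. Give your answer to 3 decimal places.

u* ≈ 1.070 m/s

Log law: V(z) = (u*/κ) · ln(z/z₀) ⇒ u* = κ · V / ln(z/z₀)
u* = 0.4 × 16.1 / ln(15.0/0.0364) = 0.4 × 16.1 / 6.0212
   = 6.4400 / 6.0212 = 1.0695 m/s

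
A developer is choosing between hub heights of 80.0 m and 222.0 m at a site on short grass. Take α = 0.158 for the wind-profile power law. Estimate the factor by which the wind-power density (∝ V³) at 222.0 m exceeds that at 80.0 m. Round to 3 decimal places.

Speed ratio: V_B/V_A = (z_B/z_A)^α = (222.0/80.0)^0.158 = (2.7750)^0.158 = 1.17499
Power-density ratio: P_B/P_A = (V_B/V_A)³ = (1.17499)³ = 1.62221

1.622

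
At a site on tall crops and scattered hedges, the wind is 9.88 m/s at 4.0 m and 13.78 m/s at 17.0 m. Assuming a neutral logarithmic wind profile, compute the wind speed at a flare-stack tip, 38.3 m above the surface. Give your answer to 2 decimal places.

Log law: V ∝ ln(z/z₀). From the pair, with r = V₁/V₂ = 0.71698,
ln z₀ = (ln z₁ − r·ln z₂)/(1 − r) = (1.3863 − 0.71698×2.8332)/0.28302 = -2.2792 → z₀ = 0.1024 m
V₃ = V₁ · ln(z₃/z₀)/ln(z₁/z₀) = 9.88 × 5.9247/3.6655 = 15.9693 m/s

15.97 m/s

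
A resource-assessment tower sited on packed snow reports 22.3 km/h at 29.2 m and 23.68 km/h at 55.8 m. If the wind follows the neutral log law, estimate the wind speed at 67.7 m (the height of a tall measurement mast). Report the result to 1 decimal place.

24.1 km/h

Log law: V ∝ ln(z/z₀). From the pair, with r = V₁/V₂ = 0.94172,
ln z₀ = (ln z₁ − r·ln z₂)/(1 − r) = (3.3742 − 0.94172×4.0218)/0.05828 = -7.0908 → z₀ = 0.0008328 m
V₃ = V₁ · ln(z₃/z₀)/ln(z₁/z₀) = 22.3 × 11.3058/10.4649 = 24.0919 km/h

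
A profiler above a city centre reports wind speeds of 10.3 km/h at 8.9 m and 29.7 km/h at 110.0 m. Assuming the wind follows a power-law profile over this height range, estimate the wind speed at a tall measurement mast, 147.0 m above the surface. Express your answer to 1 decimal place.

First find α: α = ln(V₂/V₁)/ln(z₂/z₁) = ln(29.7/10.3)/ln(110.0/8.9) = 1.05900/2.51443 = 0.4212
Extrapolate from 110.0 m to 147.0 m: V₃ = 29.7 × (147.0/110.0)^0.4212 = 29.7 × 1.1299 = 33.5577 km/h

33.6 km/h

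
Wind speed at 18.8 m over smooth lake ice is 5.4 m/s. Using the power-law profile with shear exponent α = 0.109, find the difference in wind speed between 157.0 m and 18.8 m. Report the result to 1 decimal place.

Power law: V₂ = V₁ · (z₂/z₁)^α = 5.4 × (8.3511)^0.109 = 6.8056 m/s
ΔV = 6.8056 − 5.4 = 1.4056 m/s

1.4 m/s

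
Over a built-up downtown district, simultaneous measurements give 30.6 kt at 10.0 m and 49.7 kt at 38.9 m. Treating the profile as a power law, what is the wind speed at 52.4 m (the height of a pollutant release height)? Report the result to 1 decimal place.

55.3 kt

First find α: α = ln(V₂/V₁)/ln(z₂/z₁) = ln(49.7/30.6)/ln(38.9/10.0) = 0.48500/1.35841 = 0.3570
Extrapolate from 38.9 m to 52.4 m: V₃ = 49.7 × (52.4/38.9)^0.3570 = 49.7 × 1.1122 = 55.2778 kt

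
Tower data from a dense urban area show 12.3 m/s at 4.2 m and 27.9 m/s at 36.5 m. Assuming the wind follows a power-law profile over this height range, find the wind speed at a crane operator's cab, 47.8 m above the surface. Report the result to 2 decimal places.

30.90 m/s

First find α: α = ln(V₂/V₁)/ln(z₂/z₁) = ln(27.9/12.3)/ln(36.5/4.2) = 0.81903/2.16223 = 0.3788
Extrapolate from 36.5 m to 47.8 m: V₃ = 27.9 × (47.8/36.5)^0.3788 = 27.9 × 1.1076 = 30.9011 m/s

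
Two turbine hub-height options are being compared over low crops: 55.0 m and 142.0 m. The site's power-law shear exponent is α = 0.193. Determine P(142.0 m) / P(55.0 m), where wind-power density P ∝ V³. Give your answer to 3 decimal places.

1.732

Speed ratio: V_B/V_A = (z_B/z_A)^α = (142.0/55.0)^0.193 = (2.5818)^0.193 = 1.20089
Power-density ratio: P_B/P_A = (V_B/V_A)³ = (1.20089)³ = 1.73183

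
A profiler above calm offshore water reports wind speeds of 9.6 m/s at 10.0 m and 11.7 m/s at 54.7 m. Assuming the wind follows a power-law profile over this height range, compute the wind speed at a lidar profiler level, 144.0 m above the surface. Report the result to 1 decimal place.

First find α: α = ln(V₂/V₁)/ln(z₂/z₁) = ln(11.7/9.6)/ln(54.7/10.0) = 0.19783/1.69928 = 0.1164
Extrapolate from 54.7 m to 144.0 m: V₃ = 11.7 × (144.0/54.7)^0.1164 = 11.7 × 1.1193 = 13.0956 m/s

13.1 m/s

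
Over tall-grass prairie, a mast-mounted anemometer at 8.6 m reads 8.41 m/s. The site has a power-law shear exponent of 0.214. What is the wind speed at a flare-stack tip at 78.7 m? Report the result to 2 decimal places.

13.51 m/s

Power-law profile: V₂ = V₁ · (z₂/z₁)^α
V₂ = 8.41 × (78.7/8.6)^0.214 = 8.41 × (9.1512)^0.214
    = 8.41 × 1.6060 = 13.5068 m/s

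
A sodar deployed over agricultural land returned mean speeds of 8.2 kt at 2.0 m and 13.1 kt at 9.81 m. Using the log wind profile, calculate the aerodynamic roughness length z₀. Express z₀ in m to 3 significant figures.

z₀ ≈ 0.140 m

Log law: V(z) ∝ ln(z/z₀). With r = V₁/V₂ = 8.2/13.1 = 0.62595,
r · ln(z₂/z₀) = ln(z₁/z₀) ⇒ ln z₀ = (ln z₁ − r·ln z₂)/(1 − r)
ln z₀ = (0.69315 − 0.62595×2.28340) / 0.37405 = -1.9681
z₀ = exp(-1.9681) = 0.1397 m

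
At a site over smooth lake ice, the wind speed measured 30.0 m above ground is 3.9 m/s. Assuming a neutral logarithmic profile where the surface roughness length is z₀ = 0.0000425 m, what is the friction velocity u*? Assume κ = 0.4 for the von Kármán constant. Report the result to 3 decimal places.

u* ≈ 0.116 m/s

Log law: V(z) = (u*/κ) · ln(z/z₀) ⇒ u* = κ · V / ln(z/z₀)
u* = 0.4 × 3.9 / ln(30.0/0.0000425) = 0.4 × 3.9 / 13.4672
   = 1.5600 / 13.4672 = 0.1158 m/s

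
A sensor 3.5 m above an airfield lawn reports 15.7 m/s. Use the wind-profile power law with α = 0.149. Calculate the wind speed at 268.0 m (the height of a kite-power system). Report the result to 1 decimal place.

30.0 m/s

Power-law profile: V₂ = V₁ · (z₂/z₁)^α
V₂ = 15.7 × (268.0/3.5)^0.149 = 15.7 × (76.5714)^0.149
    = 15.7 × 1.9086 = 29.9658 m/s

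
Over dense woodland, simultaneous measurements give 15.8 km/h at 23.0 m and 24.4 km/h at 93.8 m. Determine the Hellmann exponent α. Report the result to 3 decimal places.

Power law: V₂/V₁ = (z₂/z₁)^α ⇒ α = ln(V₂/V₁) / ln(z₂/z₁)
α = ln(24.4/15.8) / ln(93.8/23.0) = ln(1.5443) / ln(4.0783)
  = 0.43457 / 1.40567 = 0.30916

α ≈ 0.309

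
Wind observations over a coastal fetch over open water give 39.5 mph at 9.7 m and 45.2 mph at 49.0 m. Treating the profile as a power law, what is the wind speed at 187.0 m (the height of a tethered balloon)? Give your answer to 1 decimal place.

50.5 mph

First find α: α = ln(V₂/V₁)/ln(z₂/z₁) = ln(45.2/39.5)/ln(49.0/9.7) = 0.13480/1.61969 = 0.0832
Extrapolate from 49.0 m to 187.0 m: V₃ = 45.2 × (187.0/49.0)^0.0832 = 45.2 × 1.1179 = 50.5295 mph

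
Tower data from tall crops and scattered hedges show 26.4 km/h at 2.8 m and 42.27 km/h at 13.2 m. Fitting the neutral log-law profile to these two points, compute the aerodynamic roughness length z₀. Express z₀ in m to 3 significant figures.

Log law: V(z) ∝ ln(z/z₀). With r = V₁/V₂ = 26.4/42.27 = 0.62456,
r · ln(z₂/z₀) = ln(z₁/z₀) ⇒ ln z₀ = (ln z₁ − r·ln z₂)/(1 − r)
ln z₀ = (1.02962 − 0.62456×2.58022) / 0.37544 = -1.5498
z₀ = exp(-1.5498) = 0.2123 m

z₀ ≈ 0.212 m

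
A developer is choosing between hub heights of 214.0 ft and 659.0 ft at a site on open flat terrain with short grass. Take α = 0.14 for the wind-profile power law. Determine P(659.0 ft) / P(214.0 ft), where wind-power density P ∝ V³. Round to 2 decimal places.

1.60

Speed ratio: V_B/V_A = (z_B/z_A)^α = (659.0/214.0)^0.14 = (3.0794)^0.14 = 1.17054
Power-density ratio: P_B/P_A = (V_B/V_A)³ = (1.17054)³ = 1.60383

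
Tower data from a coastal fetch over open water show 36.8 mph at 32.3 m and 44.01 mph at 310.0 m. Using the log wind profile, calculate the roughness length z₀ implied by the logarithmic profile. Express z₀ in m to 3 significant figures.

Log law: V(z) ∝ ln(z/z₀). With r = V₁/V₂ = 36.8/44.01 = 0.83617,
r · ln(z₂/z₀) = ln(z₁/z₀) ⇒ ln z₀ = (ln z₁ − r·ln z₂)/(1 − r)
ln z₀ = (3.47507 − 0.83617×5.73657) / 0.16383 = -8.0677
z₀ = exp(-8.0677) = 0.0003135 m

z₀ ≈ 0.000314 m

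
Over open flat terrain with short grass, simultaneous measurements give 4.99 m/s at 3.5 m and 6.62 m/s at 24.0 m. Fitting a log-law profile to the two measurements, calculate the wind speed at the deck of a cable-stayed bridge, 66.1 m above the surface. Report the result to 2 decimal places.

7.48 m/s

Log law: V ∝ ln(z/z₀). From the pair, with r = V₁/V₂ = 0.75378,
ln z₀ = (ln z₁ − r·ln z₂)/(1 − r) = (1.2528 − 0.75378×3.1781)/0.24622 = -4.6412 → z₀ = 0.009646 m
V₃ = V₁ · ln(z₃/z₀)/ln(z₁/z₀) = 4.99 × 8.8324/5.8940 = 7.4777 m/s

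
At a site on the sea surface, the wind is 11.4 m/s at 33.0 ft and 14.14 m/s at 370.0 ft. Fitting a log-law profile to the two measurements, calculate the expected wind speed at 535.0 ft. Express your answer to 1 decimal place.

14.6 m/s

Log law: V ∝ ln(z/z₀). From the pair, with r = V₁/V₂ = 0.80622,
ln z₀ = (ln z₁ − r·ln z₂)/(1 − r) = (3.4965 − 0.80622×5.9135)/0.19378 = -6.5596 → z₀ = 0.001416 ft
V₃ = V₁ · ln(z₃/z₀)/ln(z₁/z₀) = 11.4 × 12.8419/10.0561 = 14.5580 m/s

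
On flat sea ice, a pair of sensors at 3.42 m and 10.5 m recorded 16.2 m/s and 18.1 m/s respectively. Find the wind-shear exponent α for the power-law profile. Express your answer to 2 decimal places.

Power law: V₂/V₁ = (z₂/z₁)^α ⇒ α = ln(V₂/V₁) / ln(z₂/z₁)
α = ln(18.1/16.2) / ln(10.5/3.42) = ln(1.1173) / ln(3.0702)
  = 0.11090 / 1.12173 = 0.09887

α ≈ 0.10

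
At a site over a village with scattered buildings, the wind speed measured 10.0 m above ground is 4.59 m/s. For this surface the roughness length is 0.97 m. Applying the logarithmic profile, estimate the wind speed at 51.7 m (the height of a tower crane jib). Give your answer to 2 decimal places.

Log law: V(z) ∝ ln(z/z₀), so V₂/V₁ = ln(z₂/z₀) / ln(z₁/z₀).
ln(51.7/0.97) = 3.9759, ln(10.0/0.97) = 2.3330
V₂ = 4.59 × 3.9759/2.3330 = 4.59 × 1.7042 = 7.8222 m/s

7.82 m/s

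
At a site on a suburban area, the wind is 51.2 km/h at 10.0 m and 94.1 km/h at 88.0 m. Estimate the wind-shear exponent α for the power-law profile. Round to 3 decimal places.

Power law: V₂/V₁ = (z₂/z₁)^α ⇒ α = ln(V₂/V₁) / ln(z₂/z₁)
α = ln(94.1/51.2) / ln(88.0/10.0) = ln(1.8379) / ln(8.8000)
  = 0.60862 / 2.17475 = 0.27986

α ≈ 0.280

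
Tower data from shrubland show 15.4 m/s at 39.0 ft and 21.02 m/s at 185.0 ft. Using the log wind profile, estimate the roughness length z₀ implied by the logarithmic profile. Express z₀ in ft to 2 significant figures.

z₀ ≈ 0.55 ft

Log law: V(z) ∝ ln(z/z₀). With r = V₁/V₂ = 15.4/21.02 = 0.73264,
r · ln(z₂/z₀) = ln(z₁/z₀) ⇒ ln z₀ = (ln z₁ − r·ln z₂)/(1 − r)
ln z₀ = (3.66356 − 0.73264×5.22036) / 0.26736 = -0.6024
z₀ = exp(-0.6024) = 0.5475 ft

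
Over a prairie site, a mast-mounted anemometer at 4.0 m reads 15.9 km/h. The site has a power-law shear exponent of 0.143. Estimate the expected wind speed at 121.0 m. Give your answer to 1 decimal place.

Power-law profile: V₂ = V₁ · (z₂/z₁)^α
V₂ = 15.9 × (121.0/4.0)^0.143 = 15.9 × (30.2500)^0.143
    = 15.9 × 1.6283 = 25.8905 km/h

25.9 km/h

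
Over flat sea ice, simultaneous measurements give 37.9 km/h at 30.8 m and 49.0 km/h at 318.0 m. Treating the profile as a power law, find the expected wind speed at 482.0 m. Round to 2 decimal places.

51.29 km/h

First find α: α = ln(V₂/V₁)/ln(z₂/z₁) = ln(49.0/37.9)/ln(318.0/30.8) = 0.25687/2.33454 = 0.1100
Extrapolate from 318.0 m to 482.0 m: V₃ = 49.0 × (482.0/318.0)^0.1100 = 49.0 × 1.0468 = 51.2944 km/h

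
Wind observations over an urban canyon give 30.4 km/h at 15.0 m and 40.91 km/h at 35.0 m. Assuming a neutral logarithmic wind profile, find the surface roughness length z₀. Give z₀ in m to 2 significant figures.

z₀ ≈ 1.3 m

Log law: V(z) ∝ ln(z/z₀). With r = V₁/V₂ = 30.4/40.91 = 0.74309,
r · ln(z₂/z₀) = ln(z₁/z₀) ⇒ ln z₀ = (ln z₁ − r·ln z₂)/(1 − r)
ln z₀ = (2.70805 − 0.74309×3.55535) / 0.25691 = 0.2573
z₀ = exp(0.2573) = 1.293 m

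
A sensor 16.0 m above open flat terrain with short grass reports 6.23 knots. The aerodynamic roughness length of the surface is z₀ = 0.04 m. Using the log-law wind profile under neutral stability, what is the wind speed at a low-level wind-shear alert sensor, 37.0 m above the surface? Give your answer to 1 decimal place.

Log law: V(z) ∝ ln(z/z₀), so V₂/V₁ = ln(z₂/z₀) / ln(z₁/z₀).
ln(37.0/0.04) = 6.8298, ln(16.0/0.04) = 5.9915
V₂ = 6.23 × 6.8298/5.9915 = 6.23 × 1.1399 = 7.1017 knots

7.1 knots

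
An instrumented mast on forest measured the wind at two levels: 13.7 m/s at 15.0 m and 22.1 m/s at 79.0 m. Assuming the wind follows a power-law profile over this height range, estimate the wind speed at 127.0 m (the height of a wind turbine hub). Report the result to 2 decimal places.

25.34 m/s

First find α: α = ln(V₂/V₁)/ln(z₂/z₁) = ln(22.1/13.7)/ln(79.0/15.0) = 0.47818/1.66140 = 0.2878
Extrapolate from 79.0 m to 127.0 m: V₃ = 22.1 × (127.0/79.0)^0.2878 = 22.1 × 1.1464 = 25.3358 m/s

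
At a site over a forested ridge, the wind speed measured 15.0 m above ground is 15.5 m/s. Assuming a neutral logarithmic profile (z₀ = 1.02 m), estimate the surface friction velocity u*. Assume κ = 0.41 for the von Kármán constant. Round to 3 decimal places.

Log law: V(z) = (u*/κ) · ln(z/z₀) ⇒ u* = κ · V / ln(z/z₀)
u* = 0.41 × 15.5 / ln(15.0/1.02) = 0.41 × 15.5 / 2.6882
   = 6.3550 / 2.6882 = 2.3640 m/s

u* ≈ 2.364 m/s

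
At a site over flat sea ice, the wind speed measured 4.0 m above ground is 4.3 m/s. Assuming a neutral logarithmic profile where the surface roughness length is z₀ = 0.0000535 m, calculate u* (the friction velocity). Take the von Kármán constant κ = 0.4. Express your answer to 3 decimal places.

Log law: V(z) = (u*/κ) · ln(z/z₀) ⇒ u* = κ · V / ln(z/z₀)
u* = 0.4 × 4.3 / ln(4.0/0.0000535) = 0.4 × 4.3 / 11.2221
   = 1.7200 / 11.2221 = 0.1533 m/s

u* ≈ 0.153 m/s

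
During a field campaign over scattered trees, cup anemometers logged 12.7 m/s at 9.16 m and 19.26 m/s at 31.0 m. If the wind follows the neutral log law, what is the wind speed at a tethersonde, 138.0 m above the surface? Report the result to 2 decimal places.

Log law: V ∝ ln(z/z₀). From the pair, with r = V₁/V₂ = 0.65940,
ln z₀ = (ln z₁ − r·ln z₂)/(1 − r) = (2.2148 − 0.65940×3.4340)/0.34060 = -0.1454 → z₀ = 0.8647 m
V₃ = V₁ · ln(z₃/z₀)/ln(z₁/z₀) = 12.7 × 5.0726/2.3602 = 27.2950 m/s

27.30 m/s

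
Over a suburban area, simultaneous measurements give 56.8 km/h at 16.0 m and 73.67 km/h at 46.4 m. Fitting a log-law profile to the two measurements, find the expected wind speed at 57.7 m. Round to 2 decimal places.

Log law: V ∝ ln(z/z₀). From the pair, with r = V₁/V₂ = 0.77101,
ln z₀ = (ln z₁ − r·ln z₂)/(1 − r) = (2.7726 − 0.77101×3.8373)/0.22899 = -0.8122 → z₀ = 0.4439 m
V₃ = V₁ · ln(z₃/z₀)/ln(z₁/z₀) = 56.8 × 4.8675/3.5848 = 77.1235 km/h

77.12 km/h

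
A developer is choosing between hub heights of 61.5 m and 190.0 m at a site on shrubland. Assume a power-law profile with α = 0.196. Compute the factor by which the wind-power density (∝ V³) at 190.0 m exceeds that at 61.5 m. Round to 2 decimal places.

Speed ratio: V_B/V_A = (z_B/z_A)^α = (190.0/61.5)^0.196 = (3.0894)^0.196 = 1.24743
Power-density ratio: P_B/P_A = (V_B/V_A)³ = (1.24743)³ = 1.94110

1.94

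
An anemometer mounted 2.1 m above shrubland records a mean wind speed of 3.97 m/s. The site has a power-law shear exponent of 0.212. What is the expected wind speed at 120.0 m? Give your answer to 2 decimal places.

Power-law profile: V₂ = V₁ · (z₂/z₁)^α
V₂ = 3.97 × (120.0/2.1)^0.212 = 3.97 × (57.1429)^0.212
    = 3.97 × 2.3576 = 9.3598 m/s

9.36 m/s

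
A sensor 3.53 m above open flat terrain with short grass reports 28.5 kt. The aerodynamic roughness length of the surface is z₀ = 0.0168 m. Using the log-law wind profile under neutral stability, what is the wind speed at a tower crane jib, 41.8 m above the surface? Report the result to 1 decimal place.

Log law: V(z) ∝ ln(z/z₀), so V₂/V₁ = ln(z₂/z₀) / ln(z₁/z₀).
ln(41.8/0.0168) = 7.8193, ln(3.53/0.0168) = 5.3477
V₂ = 28.5 × 7.8193/5.3477 = 28.5 × 1.4622 = 41.6722 kt

41.7 kt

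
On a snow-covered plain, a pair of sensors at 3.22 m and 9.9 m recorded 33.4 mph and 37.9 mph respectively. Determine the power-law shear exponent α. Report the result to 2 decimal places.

α ≈ 0.11

Power law: V₂/V₁ = (z₂/z₁)^α ⇒ α = ln(V₂/V₁) / ln(z₂/z₁)
α = ln(37.9/33.4) / ln(9.9/3.22) = ln(1.1347) / ln(3.0745)
  = 0.12640 / 1.12315 = 0.11254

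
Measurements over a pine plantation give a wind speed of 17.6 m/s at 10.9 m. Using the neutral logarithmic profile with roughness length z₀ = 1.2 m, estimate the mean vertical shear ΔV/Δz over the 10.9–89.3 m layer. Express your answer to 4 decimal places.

0.2140 m/s/m

Log law: V₂ = V₁ · ln(z₂/z₀)/ln(z₁/z₀) = 17.6 × 4.3097/2.2064 = 34.3768 m/s
ΔV/Δz = (34.3768 − 17.6)/(89.3 − 10.9) = 16.7768/78.4000 = 0.21399 m/s/m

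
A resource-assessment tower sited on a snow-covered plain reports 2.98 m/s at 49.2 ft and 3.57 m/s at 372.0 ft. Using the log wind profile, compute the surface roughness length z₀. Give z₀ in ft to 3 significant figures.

z₀ ≈ 0.00180 ft

Log law: V(z) ∝ ln(z/z₀). With r = V₁/V₂ = 2.98/3.57 = 0.83473,
r · ln(z₂/z₀) = ln(z₁/z₀) ⇒ ln z₀ = (ln z₁ − r·ln z₂)/(1 − r)
ln z₀ = (3.89589 − 0.83473×5.91889) / 0.16527 = -6.3220
z₀ = exp(-6.3220) = 0.001796 ft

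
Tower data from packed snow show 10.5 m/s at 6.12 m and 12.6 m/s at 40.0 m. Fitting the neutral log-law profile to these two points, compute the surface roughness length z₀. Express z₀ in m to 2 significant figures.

Log law: V(z) ∝ ln(z/z₀). With r = V₁/V₂ = 10.5/12.6 = 0.83333,
r · ln(z₂/z₀) = ln(z₁/z₀) ⇒ ln z₀ = (ln z₁ − r·ln z₂)/(1 − r)
ln z₀ = (1.81156 − 0.83333×3.68888) / 0.16667 = -7.5750
z₀ = exp(-7.5750) = 0.0005131 m

z₀ ≈ 0.00051 m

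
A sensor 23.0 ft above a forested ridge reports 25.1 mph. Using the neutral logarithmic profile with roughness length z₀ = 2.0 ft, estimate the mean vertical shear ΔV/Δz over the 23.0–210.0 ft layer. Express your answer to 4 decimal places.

0.1215 mph/ft

Log law: V₂ = V₁ · ln(z₂/z₀)/ln(z₁/z₀) = 25.1 × 4.6540/2.4423 = 47.8287 mph
ΔV/Δz = (47.8287 − 25.1)/(210.0 − 23.0) = 22.7287/187.0000 = 0.12154 mph/ft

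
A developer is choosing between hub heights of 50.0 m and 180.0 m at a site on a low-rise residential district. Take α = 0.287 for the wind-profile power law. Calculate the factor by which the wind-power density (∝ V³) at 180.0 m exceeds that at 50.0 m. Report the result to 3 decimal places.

3.013

Speed ratio: V_B/V_A = (z_B/z_A)^α = (180.0/50.0)^0.287 = (3.6000)^0.287 = 1.44430
Power-density ratio: P_B/P_A = (V_B/V_A)³ = (1.44430)³ = 3.01284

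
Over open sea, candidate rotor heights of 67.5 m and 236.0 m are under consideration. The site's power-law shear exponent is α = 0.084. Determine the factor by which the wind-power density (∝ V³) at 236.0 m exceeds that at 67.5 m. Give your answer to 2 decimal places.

1.37

Speed ratio: V_B/V_A = (z_B/z_A)^α = (236.0/67.5)^0.084 = (3.4963)^0.084 = 1.11087
Power-density ratio: P_B/P_A = (V_B/V_A)³ = (1.11087)³ = 1.37085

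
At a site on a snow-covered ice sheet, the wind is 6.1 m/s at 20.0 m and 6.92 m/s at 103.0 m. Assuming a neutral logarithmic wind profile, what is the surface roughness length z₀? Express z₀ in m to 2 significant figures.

Log law: V(z) ∝ ln(z/z₀). With r = V₁/V₂ = 6.1/6.92 = 0.88150,
r · ln(z₂/z₀) = ln(z₁/z₀) ⇒ ln z₀ = (ln z₁ − r·ln z₂)/(1 − r)
ln z₀ = (2.99573 − 0.88150×4.63473) / 0.11850 = -9.1968
z₀ = exp(-9.1968) = 0.0001014 m

z₀ ≈ 0.00010 m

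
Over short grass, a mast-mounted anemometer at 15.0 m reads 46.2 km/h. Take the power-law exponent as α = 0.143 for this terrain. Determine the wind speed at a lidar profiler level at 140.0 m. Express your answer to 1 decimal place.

63.6 km/h

Power-law profile: V₂ = V₁ · (z₂/z₁)^α
V₂ = 46.2 × (140.0/15.0)^0.143 = 46.2 × (9.3333)^0.143
    = 46.2 × 1.3763 = 63.5854 km/h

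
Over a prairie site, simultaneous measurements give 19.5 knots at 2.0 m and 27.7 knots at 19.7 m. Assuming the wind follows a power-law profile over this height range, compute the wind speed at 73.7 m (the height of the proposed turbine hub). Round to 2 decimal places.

First find α: α = ln(V₂/V₁)/ln(z₂/z₁) = ln(27.7/19.5)/ln(19.7/2.0) = 0.35102/2.28747 = 0.1535
Extrapolate from 19.7 m to 73.7 m: V₃ = 27.7 × (73.7/19.7)^0.1535 = 27.7 × 1.2244 = 33.9163 knots

33.92 knots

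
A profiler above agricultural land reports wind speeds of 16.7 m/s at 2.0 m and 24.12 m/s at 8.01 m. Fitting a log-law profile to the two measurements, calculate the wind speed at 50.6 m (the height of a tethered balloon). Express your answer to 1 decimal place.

34.0 m/s

Log law: V ∝ ln(z/z₀). From the pair, with r = V₁/V₂ = 0.69237,
ln z₀ = (ln z₁ − r·ln z₂)/(1 − r) = (0.6931 − 0.69237×2.0807)/0.30763 = -2.4298 → z₀ = 0.08806 m
V₃ = V₁ · ln(z₃/z₀)/ln(z₁/z₀) = 16.7 × 6.3537/3.1229 = 33.9770 m/s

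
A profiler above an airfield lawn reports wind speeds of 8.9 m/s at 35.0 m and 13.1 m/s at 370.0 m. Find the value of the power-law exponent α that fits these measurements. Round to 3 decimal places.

Power law: V₂/V₁ = (z₂/z₁)^α ⇒ α = ln(V₂/V₁) / ln(z₂/z₁)
α = ln(13.1/8.9) / ln(370.0/35.0) = ln(1.4719) / ln(10.5714)
  = 0.38656 / 2.35815 = 0.16393

α ≈ 0.164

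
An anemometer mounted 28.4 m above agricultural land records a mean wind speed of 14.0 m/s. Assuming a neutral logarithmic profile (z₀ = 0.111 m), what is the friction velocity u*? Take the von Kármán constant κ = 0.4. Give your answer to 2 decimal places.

Log law: V(z) = (u*/κ) · ln(z/z₀) ⇒ u* = κ · V / ln(z/z₀)
u* = 0.4 × 14.0 / ln(28.4/0.111) = 0.4 × 14.0 / 5.5446
   = 5.6000 / 5.5446 = 1.0100 m/s

u* ≈ 1.01 m/s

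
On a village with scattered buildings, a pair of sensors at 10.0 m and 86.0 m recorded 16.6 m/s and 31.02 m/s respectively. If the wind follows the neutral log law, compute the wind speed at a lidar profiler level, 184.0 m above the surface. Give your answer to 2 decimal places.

36.12 m/s

Log law: V ∝ ln(z/z₀). From the pair, with r = V₁/V₂ = 0.53514,
ln z₀ = (ln z₁ − r·ln z₂)/(1 − r) = (2.3026 − 0.53514×4.4543)/0.46486 = -0.1745 → z₀ = 0.8399 m
V₃ = V₁ · ln(z₃/z₀)/ln(z₁/z₀) = 16.6 × 5.3894/2.4771 = 36.1171 m/s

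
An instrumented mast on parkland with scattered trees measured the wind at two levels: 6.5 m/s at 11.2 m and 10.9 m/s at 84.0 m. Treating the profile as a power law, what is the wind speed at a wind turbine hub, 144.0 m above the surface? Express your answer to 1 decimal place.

12.5 m/s

First find α: α = ln(V₂/V₁)/ln(z₂/z₁) = ln(10.9/6.5)/ln(84.0/11.2) = 0.51696/2.01490 = 0.2566
Extrapolate from 84.0 m to 144.0 m: V₃ = 10.9 × (144.0/84.0)^0.2566 = 10.9 × 1.1483 = 12.5166 m/s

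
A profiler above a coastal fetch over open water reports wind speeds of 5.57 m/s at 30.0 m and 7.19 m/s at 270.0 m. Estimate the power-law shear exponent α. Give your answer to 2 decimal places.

Power law: V₂/V₁ = (z₂/z₁)^α ⇒ α = ln(V₂/V₁) / ln(z₂/z₁)
α = ln(7.19/5.57) / ln(270.0/30.0) = ln(1.2908) / ln(9.0000)
  = 0.25530 / 2.19722 = 0.11619

α ≈ 0.12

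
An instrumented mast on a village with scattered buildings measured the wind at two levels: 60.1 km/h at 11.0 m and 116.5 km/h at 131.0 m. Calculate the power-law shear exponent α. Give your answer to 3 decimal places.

α ≈ 0.267

Power law: V₂/V₁ = (z₂/z₁)^α ⇒ α = ln(V₂/V₁) / ln(z₂/z₁)
α = ln(116.5/60.1) / ln(131.0/11.0) = ln(1.9384) / ln(11.9091)
  = 0.66188 / 2.47730 = 0.26718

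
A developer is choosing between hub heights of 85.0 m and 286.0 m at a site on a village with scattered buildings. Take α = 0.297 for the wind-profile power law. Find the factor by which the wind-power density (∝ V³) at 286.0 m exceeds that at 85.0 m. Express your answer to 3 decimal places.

Speed ratio: V_B/V_A = (z_B/z_A)^α = (286.0/85.0)^0.297 = (3.3647)^0.297 = 1.43385
Power-density ratio: P_B/P_A = (V_B/V_A)³ = (1.43385)³ = 2.94788

2.948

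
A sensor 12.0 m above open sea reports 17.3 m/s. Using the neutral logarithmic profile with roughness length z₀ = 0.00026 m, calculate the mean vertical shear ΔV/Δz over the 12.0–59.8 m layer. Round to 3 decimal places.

0.054 m/s/m

Log law: V₂ = V₁ · ln(z₂/z₀)/ln(z₁/z₀) = 17.3 × 12.3458/10.7397 = 19.8872 m/s
ΔV/Δz = (19.8872 − 17.3)/(59.8 − 12.0) = 2.5872/47.8000 = 0.05412 m/s/m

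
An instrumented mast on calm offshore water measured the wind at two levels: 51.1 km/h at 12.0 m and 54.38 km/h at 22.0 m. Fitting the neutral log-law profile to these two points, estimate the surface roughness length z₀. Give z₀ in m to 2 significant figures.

z₀ ≈ 0.00095 m

Log law: V(z) ∝ ln(z/z₀). With r = V₁/V₂ = 51.1/54.38 = 0.93968,
r · ln(z₂/z₀) = ln(z₁/z₀) ⇒ ln z₀ = (ln z₁ − r·ln z₂)/(1 − r)
ln z₀ = (2.48491 − 0.93968×3.09104) / 0.06032 = -6.9582
z₀ = exp(-6.9582) = 0.0009508 m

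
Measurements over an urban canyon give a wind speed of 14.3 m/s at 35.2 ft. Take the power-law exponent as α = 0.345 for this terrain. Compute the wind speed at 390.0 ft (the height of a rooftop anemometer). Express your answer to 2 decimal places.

Power-law profile: V₂ = V₁ · (z₂/z₁)^α
V₂ = 14.3 × (390.0/35.2)^0.345 = 14.3 × (11.0795)^0.345
    = 14.3 × 2.2928 = 32.7866 m/s

32.79 m/s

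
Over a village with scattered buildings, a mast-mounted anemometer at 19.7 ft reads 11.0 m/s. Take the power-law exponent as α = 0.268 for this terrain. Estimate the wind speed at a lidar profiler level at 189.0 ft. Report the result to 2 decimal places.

20.16 m/s

Power-law profile: V₂ = V₁ · (z₂/z₁)^α
V₂ = 11.0 × (189.0/19.7)^0.268 = 11.0 × (9.5939)^0.268
    = 11.0 × 1.8331 = 20.1636 m/s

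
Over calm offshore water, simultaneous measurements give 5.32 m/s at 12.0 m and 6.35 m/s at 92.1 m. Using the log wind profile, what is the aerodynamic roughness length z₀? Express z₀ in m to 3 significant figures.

z₀ ≈ 0.000322 m

Log law: V(z) ∝ ln(z/z₀). With r = V₁/V₂ = 5.32/6.35 = 0.83780,
r · ln(z₂/z₀) = ln(z₁/z₀) ⇒ ln z₀ = (ln z₁ − r·ln z₂)/(1 − r)
ln z₀ = (2.48491 − 0.83780×4.52287) / 0.16220 = -8.0413
z₀ = exp(-8.0413) = 0.0003219 m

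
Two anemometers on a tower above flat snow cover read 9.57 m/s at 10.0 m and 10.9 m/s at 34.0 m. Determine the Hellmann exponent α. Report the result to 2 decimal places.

α ≈ 0.11

Power law: V₂/V₁ = (z₂/z₁)^α ⇒ α = ln(V₂/V₁) / ln(z₂/z₁)
α = ln(10.9/9.57) / ln(34.0/10.0) = ln(1.1390) / ln(3.4000)
  = 0.13013 / 1.22378 = 0.10633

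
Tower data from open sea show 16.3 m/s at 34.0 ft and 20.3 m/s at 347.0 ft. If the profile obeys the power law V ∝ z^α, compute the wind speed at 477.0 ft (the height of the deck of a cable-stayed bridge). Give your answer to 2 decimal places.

First find α: α = ln(V₂/V₁)/ln(z₂/z₁) = ln(20.3/16.3)/ln(347.0/34.0) = 0.21946/2.32296 = 0.0945
Extrapolate from 347.0 ft to 477.0 ft: V₃ = 20.3 × (477.0/347.0)^0.0945 = 20.3 × 1.0305 = 20.9195 m/s

20.92 m/s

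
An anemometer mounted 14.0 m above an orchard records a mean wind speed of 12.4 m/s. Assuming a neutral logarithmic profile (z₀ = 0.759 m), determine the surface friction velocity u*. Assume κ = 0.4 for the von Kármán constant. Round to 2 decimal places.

u* ≈ 1.70 m/s

Log law: V(z) = (u*/κ) · ln(z/z₀) ⇒ u* = κ · V / ln(z/z₀)
u* = 0.4 × 12.4 / ln(14.0/0.759) = 0.4 × 12.4 / 2.9148
   = 4.9600 / 2.9148 = 1.7017 m/s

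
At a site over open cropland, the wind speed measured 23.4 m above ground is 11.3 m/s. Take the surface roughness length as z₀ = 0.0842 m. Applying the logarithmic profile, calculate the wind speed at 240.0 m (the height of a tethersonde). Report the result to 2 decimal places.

15.97 m/s

Log law: V(z) ∝ ln(z/z₀), so V₂/V₁ = ln(z₂/z₀) / ln(z₁/z₀).
ln(240.0/0.0842) = 7.9552, ln(23.4/0.0842) = 5.6273
V₂ = 11.3 × 7.9552/5.6273 = 11.3 × 1.4137 = 15.9746 m/s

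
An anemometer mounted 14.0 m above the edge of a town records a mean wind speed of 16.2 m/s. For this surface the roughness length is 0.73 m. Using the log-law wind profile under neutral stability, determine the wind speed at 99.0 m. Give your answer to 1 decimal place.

26.9 m/s

Log law: V(z) ∝ ln(z/z₀), so V₂/V₁ = ln(z₂/z₀) / ln(z₁/z₀).
ln(99.0/0.73) = 4.9098, ln(14.0/0.73) = 2.9538
V₂ = 16.2 × 4.9098/2.9538 = 16.2 × 1.6622 = 26.9281 m/s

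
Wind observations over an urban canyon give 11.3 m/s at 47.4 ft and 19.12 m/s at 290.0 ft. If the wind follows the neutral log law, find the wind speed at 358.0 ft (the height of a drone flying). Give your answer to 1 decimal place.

20.0 m/s

Log law: V ∝ ln(z/z₀). From the pair, with r = V₁/V₂ = 0.59100,
ln z₀ = (ln z₁ − r·ln z₂)/(1 − r) = (3.8586 − 0.59100×5.6699)/0.40900 = 1.2413 → z₀ = 3.460 ft
V₃ = V₁ · ln(z₃/z₀)/ln(z₁/z₀) = 11.3 × 4.6392/2.6173 = 20.0295 m/s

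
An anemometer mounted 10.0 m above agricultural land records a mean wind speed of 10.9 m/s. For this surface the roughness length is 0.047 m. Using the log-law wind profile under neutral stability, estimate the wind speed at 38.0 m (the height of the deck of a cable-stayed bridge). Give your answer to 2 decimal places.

Log law: V(z) ∝ ln(z/z₀), so V₂/V₁ = ln(z₂/z₀) / ln(z₁/z₀).
ln(38.0/0.047) = 6.6952, ln(10.0/0.047) = 5.3602
V₂ = 10.9 × 6.6952/5.3602 = 10.9 × 1.2491 = 13.6147 m/s

13.61 m/s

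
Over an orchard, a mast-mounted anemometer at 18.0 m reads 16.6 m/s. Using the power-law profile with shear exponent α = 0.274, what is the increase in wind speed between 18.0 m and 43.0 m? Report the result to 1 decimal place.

Power law: V₂ = V₁ · (z₂/z₁)^α = 16.6 × (2.3889)^0.274 = 21.0734 m/s
ΔV = 21.0734 − 16.6 = 4.4734 m/s

4.5 m/s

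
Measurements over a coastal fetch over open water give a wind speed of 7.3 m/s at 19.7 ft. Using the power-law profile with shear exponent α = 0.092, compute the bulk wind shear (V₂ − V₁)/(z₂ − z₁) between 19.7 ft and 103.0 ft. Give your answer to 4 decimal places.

Power law: V₂ = V₁ · (z₂/z₁)^α = 7.3 × (5.2284)^0.092 = 8.4999 m/s
ΔV/Δz = (8.4999 − 7.3)/(103.0 − 19.7) = 1.1999/83.3000 = 0.01440 m/s/ft

0.0144 m/s/ft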